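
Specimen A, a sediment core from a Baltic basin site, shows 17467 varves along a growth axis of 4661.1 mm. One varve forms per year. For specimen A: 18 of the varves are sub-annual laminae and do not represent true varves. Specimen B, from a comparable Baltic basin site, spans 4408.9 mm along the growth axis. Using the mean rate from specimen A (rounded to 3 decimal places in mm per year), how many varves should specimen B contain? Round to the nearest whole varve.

16513 varves

Specimen A: true varve count = 17467 − 18 = 17449.
A: Mean rate = 4661.1 mm / 17449 years ≈ 0.267 mm/yr.
For B, 4408.9 / 0.267 = 16512.73 years ≈ 16513 varves.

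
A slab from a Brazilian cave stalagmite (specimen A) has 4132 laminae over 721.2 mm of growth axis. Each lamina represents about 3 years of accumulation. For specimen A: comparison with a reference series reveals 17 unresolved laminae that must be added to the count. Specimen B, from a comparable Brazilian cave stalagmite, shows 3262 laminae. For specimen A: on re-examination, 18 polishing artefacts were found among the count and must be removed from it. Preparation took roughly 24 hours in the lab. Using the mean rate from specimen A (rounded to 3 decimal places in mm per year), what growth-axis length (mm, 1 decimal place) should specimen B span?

Specimen A: correcting the raw count gives 4132 − 18 + 17 = 4131 true laminae.
Specimen A: multiplying by 3 years per lamina: 4131 × 3 = 12393 years.
A: Mean rate = 721.2 mm / 12393 years ≈ 0.058 mm/year.
Specimen B: 3262 laminae at 3 years each span 3262 × 3 = 9786 years. For B, 0.058 mm/year × 9786 years = 567.6 mm.

567.6 mm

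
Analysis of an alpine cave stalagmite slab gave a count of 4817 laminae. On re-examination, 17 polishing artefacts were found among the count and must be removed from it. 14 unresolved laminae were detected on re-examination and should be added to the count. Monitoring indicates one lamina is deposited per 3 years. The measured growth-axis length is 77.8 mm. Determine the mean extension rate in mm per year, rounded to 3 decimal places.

Correcting the raw count gives 4817 − 17 + 14 = 4814 true laminae.
At 3 years per lamina, 4814 × 3 = 14442 years.
Extension rate ≈ 77.8 / 14442 = 0.005 mm per year.

0.005 mm per year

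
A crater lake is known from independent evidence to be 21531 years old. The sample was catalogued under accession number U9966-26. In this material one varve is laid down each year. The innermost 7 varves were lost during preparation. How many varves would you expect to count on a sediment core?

21524 varves

Expected varves over 21531 years: 21531.
Subtracting the 7 varves not captured gives 21531 − 7 = 21524 varves in the record.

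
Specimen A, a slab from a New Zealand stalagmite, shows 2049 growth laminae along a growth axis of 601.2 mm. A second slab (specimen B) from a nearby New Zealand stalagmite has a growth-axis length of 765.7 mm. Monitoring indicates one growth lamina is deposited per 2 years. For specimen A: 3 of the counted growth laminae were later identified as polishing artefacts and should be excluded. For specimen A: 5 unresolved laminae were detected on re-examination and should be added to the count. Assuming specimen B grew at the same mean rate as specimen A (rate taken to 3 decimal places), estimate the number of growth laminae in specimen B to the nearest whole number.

2604 growth laminae

Specimen A: after corrections the count is 2049 − 3 + 5 = 2051 growth laminae.
Specimen A: multiplying by 2 years per growth lamina: 2051 × 2 = 4102 years.
A: Mean rate = 601.2 mm / 4102 years ≈ 0.147 mm/yr.
For B, 765.7 / 0.147 = 5208.84 years; at 2 years per growth lamina that is 5208.84 / 2 ≈ 2604 growth laminae.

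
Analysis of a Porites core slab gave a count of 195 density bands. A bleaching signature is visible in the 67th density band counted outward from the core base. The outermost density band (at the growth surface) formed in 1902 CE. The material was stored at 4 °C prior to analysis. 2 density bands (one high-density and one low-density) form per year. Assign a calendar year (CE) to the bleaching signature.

195 − 67 = 128 density bands lie beyond the bleaching signature toward the growth surface.
128 density bands at 2 per year is 128 / 2 = 64 years.
Counting back 64 years from 1902 CE places the bleaching signature in 1902 − 64 = 1838 CE.

1838 CE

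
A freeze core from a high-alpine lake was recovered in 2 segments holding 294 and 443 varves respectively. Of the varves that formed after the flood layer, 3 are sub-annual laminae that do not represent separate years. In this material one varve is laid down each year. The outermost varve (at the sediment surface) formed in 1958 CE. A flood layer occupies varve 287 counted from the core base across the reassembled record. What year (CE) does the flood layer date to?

Total varves = 294 + 443 = 737.
The flood layer sits at varve 287 from the core base, so 737 − 287 = 450 varves formed after it.
450 − 3 false = 447 true varves after the flood layer.
The varve at the sediment surface is 1958 CE, so the flood layer dates to 1958 − 447 = 1511 CE.

1511 CE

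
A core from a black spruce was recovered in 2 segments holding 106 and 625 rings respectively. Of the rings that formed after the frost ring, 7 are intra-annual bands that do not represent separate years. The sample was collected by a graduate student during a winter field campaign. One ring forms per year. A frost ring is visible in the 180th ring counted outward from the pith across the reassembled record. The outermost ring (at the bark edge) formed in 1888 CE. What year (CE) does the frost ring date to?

1344 CE

Total rings = 106 + 625 = 731.
The frost ring sits at ring 180 from the pith, so 731 − 180 = 551 rings formed after it.
551 − 7 false = 544 true rings after the frost ring.
1888 − 544 = 1344 CE.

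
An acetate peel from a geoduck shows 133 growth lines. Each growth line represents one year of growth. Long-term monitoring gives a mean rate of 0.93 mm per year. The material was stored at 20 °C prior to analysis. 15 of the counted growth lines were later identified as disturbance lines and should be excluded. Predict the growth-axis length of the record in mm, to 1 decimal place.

Adjusted count: 133 − 15 = 118 growth lines.
Length ≈ 0.93 × 118 = 109.7 mm.

109.7 mm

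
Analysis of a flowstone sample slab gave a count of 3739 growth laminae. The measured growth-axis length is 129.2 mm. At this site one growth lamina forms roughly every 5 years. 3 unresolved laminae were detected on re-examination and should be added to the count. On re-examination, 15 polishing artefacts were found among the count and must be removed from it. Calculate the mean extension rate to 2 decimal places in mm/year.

0.01 mm/year

Correcting the raw count gives 3739 − 15 + 3 = 3727 true growth laminae.
3727 growth laminae at 5 years each span 3727 × 5 = 18635 years.
Extension rate ≈ 129.2 / 18635 = 0.01 mm/year.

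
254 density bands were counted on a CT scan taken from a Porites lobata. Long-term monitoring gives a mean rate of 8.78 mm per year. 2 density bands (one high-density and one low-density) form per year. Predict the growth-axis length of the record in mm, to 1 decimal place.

1115.1 mm

Dividing by 2 density bands per year: 254 / 2 = 127 years.
127 years at 8.78 mm/year gives 8.78 × 127 = 1115.1 mm.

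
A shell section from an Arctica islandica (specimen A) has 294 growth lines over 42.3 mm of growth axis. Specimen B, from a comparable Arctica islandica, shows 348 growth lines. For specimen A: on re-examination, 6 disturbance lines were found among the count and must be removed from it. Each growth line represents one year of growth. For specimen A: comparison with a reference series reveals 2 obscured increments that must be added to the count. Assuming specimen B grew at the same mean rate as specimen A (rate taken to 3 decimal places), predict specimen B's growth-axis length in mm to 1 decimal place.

Specimen A: adjusted count: 294 − 6 + 2 = 290 growth lines.
A: 42.3 mm over 290 years gives 42.3 / 290 ≈ 0.146 mm/year.
Length of B = 0.146 × 348 = 50.8 mm.

50.8 mm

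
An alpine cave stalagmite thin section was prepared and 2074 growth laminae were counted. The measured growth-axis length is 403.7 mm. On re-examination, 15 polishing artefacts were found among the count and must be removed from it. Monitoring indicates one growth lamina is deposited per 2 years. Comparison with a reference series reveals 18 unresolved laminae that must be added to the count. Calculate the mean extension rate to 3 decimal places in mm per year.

True growth lamina count = 2074 − 15 + 18 = 2077.
At 2 years per growth lamina, 2077 × 2 = 4154 years.
Extension rate ≈ 403.7 / 4154 = 0.097 mm per year.

0.097 mm per year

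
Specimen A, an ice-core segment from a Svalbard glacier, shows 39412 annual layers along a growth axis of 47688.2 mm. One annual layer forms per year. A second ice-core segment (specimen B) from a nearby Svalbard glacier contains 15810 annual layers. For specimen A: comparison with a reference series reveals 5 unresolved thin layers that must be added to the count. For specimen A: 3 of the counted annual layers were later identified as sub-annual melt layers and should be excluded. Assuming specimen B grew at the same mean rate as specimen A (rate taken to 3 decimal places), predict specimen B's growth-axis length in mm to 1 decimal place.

Specimen A: after corrections the count is 39412 − 3 + 5 = 39414 annual layers.
A: Extension rate ≈ 47688.2 / 39414 = 1.210 mm/year.
B's length ≈ 1.210 × 15810 = 19130.1 mm.

19130.1 mm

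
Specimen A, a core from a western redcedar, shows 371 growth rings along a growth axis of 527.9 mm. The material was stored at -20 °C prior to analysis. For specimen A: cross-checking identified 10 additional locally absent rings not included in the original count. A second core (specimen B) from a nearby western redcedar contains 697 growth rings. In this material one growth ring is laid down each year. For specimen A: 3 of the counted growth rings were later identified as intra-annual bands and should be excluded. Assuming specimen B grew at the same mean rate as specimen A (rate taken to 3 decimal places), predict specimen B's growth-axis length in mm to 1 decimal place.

Specimen A: after corrections the count is 371 − 3 + 10 = 378 growth rings.
A: Extension rate ≈ 527.9 / 378 = 1.397 mm/year.
For B, 1.397 mm/year × 697 years = 973.7 mm.

973.7 mm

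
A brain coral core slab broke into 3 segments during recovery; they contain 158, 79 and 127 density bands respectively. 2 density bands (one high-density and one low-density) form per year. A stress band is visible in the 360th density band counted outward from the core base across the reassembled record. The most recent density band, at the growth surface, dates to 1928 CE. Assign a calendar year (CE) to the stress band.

Total density bands = 158 + 79 + 127 = 364.
Between density band 360 and the growth surface there are 364 − 360 = 4 density bands.
With 2 density bands per year, 4 / 2 = 2 years.
1928 − 2 = 1926 CE.

1926 CE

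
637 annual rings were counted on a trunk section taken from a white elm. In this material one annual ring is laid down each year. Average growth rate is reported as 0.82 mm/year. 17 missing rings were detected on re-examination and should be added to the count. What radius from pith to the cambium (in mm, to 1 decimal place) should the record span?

536.3 mm

True annual ring count = 637 + 17 = 654.
654 years at 0.82 mm/year gives 0.82 × 654 = 536.3 mm.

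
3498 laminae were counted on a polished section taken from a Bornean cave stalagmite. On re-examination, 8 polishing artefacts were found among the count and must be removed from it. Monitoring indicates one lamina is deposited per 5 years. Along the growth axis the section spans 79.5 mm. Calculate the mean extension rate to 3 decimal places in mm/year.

0.005 mm/year

True lamina count = 3498 − 8 = 3490.
3490 laminae at 5 years each span 3490 × 5 = 17450 years.
Mean rate = 79.5 mm / 17450 years ≈ 0.005 mm/year.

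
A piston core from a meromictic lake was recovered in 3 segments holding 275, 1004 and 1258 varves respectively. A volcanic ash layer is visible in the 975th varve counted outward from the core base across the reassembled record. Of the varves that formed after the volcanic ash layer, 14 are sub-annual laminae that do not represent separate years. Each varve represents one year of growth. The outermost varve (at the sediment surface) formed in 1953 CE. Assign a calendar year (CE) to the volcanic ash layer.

Total varves = 275 + 1004 + 1258 = 2537.
2537 − 975 = 1562 varves lie beyond the volcanic ash layer toward the sediment surface.
Excluding 14 false varves: 1562 − 14 = 1548.
The varve at the sediment surface is 1953 CE, so the volcanic ash layer dates to 1953 − 1548 = 405 CE.

405 CE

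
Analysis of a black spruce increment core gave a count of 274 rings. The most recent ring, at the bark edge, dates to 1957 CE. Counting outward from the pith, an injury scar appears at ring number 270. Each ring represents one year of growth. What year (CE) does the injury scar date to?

1953 CE

The injury scar sits at ring 270 from the pith, so 274 − 270 = 4 rings formed after it.
1957 − 4 = 1953 CE.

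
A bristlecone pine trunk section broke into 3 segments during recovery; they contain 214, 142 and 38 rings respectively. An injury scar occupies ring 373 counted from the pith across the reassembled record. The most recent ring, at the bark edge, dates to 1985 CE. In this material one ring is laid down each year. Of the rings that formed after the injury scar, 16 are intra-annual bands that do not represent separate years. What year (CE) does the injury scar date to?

Total rings = 214 + 142 + 38 = 394.
394 − 373 = 21 rings lie beyond the injury scar toward the bark edge.
21 − 16 false = 5 true rings after the injury scar.
1985 − 5 = 1980 CE.

1980 CE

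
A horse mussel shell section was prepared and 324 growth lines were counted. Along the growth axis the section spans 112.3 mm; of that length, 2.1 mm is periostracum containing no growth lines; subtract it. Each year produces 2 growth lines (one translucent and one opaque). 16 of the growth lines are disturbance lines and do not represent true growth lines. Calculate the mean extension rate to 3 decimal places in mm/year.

True growth line count = 324 − 16 = 308.
With 2 growth lines per year, 308 / 2 = 154 years.
The growth record spans 112.3 − 2.1 = 110.2 mm.
110.2 mm over 154 years gives 110.2 / 154 ≈ 0.716 mm/year.

0.716 mm/year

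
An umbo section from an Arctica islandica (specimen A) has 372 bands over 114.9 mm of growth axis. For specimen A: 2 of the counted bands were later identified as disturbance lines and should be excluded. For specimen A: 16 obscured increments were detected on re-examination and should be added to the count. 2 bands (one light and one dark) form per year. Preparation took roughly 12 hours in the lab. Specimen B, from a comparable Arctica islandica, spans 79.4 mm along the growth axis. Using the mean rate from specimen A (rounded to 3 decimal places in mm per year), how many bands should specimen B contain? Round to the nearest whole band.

267 bands

Specimen A: correcting the raw count gives 372 − 2 + 16 = 386 true bands.
Specimen A: 386 bands at 2 per year is 386 / 2 = 193 years.
A: 114.9 mm over 193 years gives 114.9 / 193 ≈ 0.595 mm per year.
Specimen B: 79.4 mm / 0.595 mm per year = 133.45 years; at 2 bands per year that is 133.45 × 2 ≈ 267 bands.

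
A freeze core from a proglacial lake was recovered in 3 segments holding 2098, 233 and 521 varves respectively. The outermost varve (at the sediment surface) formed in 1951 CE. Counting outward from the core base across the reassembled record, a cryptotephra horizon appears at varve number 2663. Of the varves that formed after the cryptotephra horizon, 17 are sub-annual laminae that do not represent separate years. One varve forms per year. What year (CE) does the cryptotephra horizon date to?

Total varves = 2098 + 233 + 521 = 2852.
2852 − 2663 = 189 varves lie beyond the cryptotephra horizon toward the sediment surface.
Excluding 17 false varves: 189 − 17 = 172.
Counting back 172 years from 1951 CE places the cryptotephra horizon in 1951 − 172 = 1779 CE.

1779 CE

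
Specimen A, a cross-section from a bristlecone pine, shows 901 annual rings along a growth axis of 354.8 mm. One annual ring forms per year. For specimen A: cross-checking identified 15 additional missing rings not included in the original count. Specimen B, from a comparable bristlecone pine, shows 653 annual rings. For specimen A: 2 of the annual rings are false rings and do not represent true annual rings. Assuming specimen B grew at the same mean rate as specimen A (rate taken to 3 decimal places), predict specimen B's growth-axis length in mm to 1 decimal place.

Specimen A: correcting the raw count gives 901 − 2 + 15 = 914 true annual rings.
A: Mean rate = 354.8 mm / 914 years ≈ 0.388 mm/yr.
B's length ≈ 0.388 × 653 = 253.4 mm.

253.4 mm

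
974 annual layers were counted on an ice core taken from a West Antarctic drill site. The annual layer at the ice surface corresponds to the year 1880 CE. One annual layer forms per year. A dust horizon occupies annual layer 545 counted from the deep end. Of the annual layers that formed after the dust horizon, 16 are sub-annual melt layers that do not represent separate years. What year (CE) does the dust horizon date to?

1467 CE

The dust horizon sits at annual layer 545 from the deep end, so 974 − 545 = 429 annual layers formed after it.
Excluding 16 false annual layers: 429 − 16 = 413.
Counting back 413 years from 1880 CE places the dust horizon in 1880 − 413 = 1467 CE.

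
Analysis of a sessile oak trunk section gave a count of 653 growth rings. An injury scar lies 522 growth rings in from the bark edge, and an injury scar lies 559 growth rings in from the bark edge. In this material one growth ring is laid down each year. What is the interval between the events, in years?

37 years

559 − 522 = 37 growth rings lie between the two events.
At one growth ring per year, 37 years elapsed between them.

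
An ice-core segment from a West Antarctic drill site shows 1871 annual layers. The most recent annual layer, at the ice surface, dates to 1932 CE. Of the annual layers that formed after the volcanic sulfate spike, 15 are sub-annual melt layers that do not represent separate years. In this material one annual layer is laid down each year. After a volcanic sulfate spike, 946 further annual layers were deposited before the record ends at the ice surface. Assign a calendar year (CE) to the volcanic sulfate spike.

946 annual layers post-date the volcanic sulfate spike.
Removing the 15 false annual layers leaves 946 − 15 = 931 true annual layers beyond the volcanic sulfate spike.
The annual layer at the ice surface is 1932 CE, so the volcanic sulfate spike dates to 1932 − 931 = 1001 CE.

1001 CE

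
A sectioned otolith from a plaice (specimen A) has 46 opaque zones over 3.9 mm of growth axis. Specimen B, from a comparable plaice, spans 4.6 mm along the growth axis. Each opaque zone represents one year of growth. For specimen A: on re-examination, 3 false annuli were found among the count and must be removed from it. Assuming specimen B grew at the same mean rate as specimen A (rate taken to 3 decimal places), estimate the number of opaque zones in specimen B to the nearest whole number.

51 opaque zones

Specimen A: correcting the raw count gives 46 − 3 = 43 true opaque zones.
A: Extension rate ≈ 3.9 / 43 = 0.091 mm per year.
For B, 4.6 / 0.091 = 50.55 years ≈ 51 opaque zones.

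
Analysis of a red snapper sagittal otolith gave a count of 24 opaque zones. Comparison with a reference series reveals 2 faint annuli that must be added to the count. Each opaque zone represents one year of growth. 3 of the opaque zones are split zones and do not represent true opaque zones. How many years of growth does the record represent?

23 yr

Adjusted count: 24 − 3 + 2 = 23 opaque zones.
At one opaque zone per year, that is 23 years.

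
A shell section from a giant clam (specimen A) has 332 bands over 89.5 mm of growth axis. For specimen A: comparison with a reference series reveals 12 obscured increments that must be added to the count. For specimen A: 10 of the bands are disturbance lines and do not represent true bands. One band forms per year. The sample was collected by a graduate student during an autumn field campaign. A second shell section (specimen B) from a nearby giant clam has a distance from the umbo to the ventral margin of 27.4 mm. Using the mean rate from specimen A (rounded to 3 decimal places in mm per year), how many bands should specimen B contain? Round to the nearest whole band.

Specimen A: correcting the raw count gives 332 − 10 + 12 = 334 true bands.
A: 89.5 mm over 334 years gives 89.5 / 334 ≈ 0.268 mm/year.
B spans 27.4 / 0.268 = 102.24 years ≈ 102 bands.

102 bands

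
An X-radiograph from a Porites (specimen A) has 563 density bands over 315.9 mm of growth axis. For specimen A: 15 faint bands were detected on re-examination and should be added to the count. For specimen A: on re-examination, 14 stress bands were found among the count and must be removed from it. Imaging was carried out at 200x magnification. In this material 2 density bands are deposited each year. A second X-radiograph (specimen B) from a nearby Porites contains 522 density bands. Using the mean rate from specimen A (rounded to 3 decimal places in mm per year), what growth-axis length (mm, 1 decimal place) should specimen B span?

292.3 mm

Specimen A: correcting the raw count gives 563 − 14 + 15 = 564 true density bands.
Specimen A: dividing by 2 density bands per year: 564 / 2 = 282 years.
A: 315.9 mm over 282 years gives 315.9 / 282 ≈ 1.120 mm/yr.
Specimen B: 522 density bands at 2 per year is 522 / 2 = 261 years. Length of B = 1.120 × 261 = 292.3 mm.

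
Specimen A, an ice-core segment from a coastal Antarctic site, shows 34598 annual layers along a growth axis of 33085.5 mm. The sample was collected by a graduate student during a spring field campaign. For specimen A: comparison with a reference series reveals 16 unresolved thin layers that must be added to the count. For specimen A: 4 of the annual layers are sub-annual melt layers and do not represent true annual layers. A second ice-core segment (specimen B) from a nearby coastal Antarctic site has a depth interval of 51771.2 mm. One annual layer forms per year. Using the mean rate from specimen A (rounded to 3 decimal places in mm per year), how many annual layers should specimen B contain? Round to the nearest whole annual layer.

Specimen A: true annual layer count = 34598 − 4 + 16 = 34610.
A: 33085.5 mm over 34610 years gives 33085.5 / 34610 ≈ 0.956 mm/yr.
Specimen B: 51771.2 mm / 0.956 mm per year = 54153.97 years ≈ 54154 annual layers.

54154 annual layers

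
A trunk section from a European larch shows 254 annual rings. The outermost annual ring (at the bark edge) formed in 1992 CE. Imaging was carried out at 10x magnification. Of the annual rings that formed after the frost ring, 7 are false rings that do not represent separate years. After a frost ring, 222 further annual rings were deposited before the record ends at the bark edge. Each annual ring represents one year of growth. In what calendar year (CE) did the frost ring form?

1777 CE

222 annual rings post-date the frost ring.
222 − 7 false = 215 true annual rings after the frost ring.
1992 − 215 = 1777 CE.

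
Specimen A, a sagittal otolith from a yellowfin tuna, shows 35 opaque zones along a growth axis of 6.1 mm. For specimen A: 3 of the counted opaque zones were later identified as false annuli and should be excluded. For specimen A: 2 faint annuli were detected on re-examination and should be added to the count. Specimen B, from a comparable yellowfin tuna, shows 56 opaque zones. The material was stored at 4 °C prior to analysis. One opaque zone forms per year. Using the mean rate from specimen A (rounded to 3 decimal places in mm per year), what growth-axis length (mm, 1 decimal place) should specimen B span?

Specimen A: true opaque zone count = 35 − 3 + 2 = 34.
A: Mean rate = 6.1 mm / 34 years ≈ 0.179 mm/year.
For B, 0.179 mm/year × 56 years = 10.0 mm.

10.0 mm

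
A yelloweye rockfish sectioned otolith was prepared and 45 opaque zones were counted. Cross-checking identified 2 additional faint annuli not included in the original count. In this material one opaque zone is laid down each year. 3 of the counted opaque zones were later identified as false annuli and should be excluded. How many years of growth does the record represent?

44 yr

After corrections the count is 45 − 3 + 2 = 44 opaque zones.
One opaque zone per year makes the duration 44 years.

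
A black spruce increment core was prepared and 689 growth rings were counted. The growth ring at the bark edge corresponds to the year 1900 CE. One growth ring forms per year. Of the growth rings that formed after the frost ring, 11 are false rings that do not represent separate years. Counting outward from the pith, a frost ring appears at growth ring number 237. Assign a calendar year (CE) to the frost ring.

689 − 237 = 452 growth rings lie beyond the frost ring toward the bark edge.
452 − 11 false = 441 true growth rings after the frost ring.
1900 − 441 = 1459 CE.

1459 CE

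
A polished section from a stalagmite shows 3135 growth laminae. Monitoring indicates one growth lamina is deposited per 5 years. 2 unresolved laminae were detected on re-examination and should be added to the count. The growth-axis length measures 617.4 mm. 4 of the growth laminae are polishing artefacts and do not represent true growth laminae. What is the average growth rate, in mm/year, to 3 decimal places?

Correcting the raw count gives 3135 − 4 + 2 = 3133 true growth laminae.
At 5 years per growth lamina, 3133 × 5 = 15665 years.
Extension rate ≈ 617.4 / 15665 = 0.039 mm/year.

0.039 mm/year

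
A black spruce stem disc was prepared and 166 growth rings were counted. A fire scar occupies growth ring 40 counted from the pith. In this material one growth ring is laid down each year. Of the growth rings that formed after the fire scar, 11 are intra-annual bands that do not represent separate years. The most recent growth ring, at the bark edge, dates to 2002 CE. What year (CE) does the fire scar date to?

1887 CE

Between growth ring 40 and the bark edge there are 166 − 40 = 126 growth rings.
Excluding 11 false growth rings: 126 − 11 = 115.
Counting back 115 years from 2002 CE places the fire scar in 2002 − 115 = 1887 CE.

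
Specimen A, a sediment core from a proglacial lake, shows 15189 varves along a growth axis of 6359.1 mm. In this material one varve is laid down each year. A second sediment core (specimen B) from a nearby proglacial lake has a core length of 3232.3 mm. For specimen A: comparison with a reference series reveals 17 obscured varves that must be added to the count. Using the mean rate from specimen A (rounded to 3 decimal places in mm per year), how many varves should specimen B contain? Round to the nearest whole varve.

Specimen A: adjusted count: 15189 + 17 = 15206 varves.
A: Extension rate ≈ 6359.1 / 15206 = 0.418 mm/year.
For B, 3232.3 / 0.418 = 7732.78 years ≈ 7733 varves.

7733 varves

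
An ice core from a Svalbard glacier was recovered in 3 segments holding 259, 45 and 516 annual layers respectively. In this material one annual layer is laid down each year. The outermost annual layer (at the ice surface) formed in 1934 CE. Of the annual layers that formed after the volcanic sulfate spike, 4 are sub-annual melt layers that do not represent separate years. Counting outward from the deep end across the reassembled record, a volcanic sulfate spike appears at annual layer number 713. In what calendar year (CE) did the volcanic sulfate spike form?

Total annual layers = 259 + 45 + 516 = 820.
The volcanic sulfate spike sits at annual layer 713 from the deep end, so 820 − 713 = 107 annual layers formed after it.
107 − 4 false = 103 true annual layers after the volcanic sulfate spike.
The annual layer at the ice surface is 1934 CE, so the volcanic sulfate spike dates to 1934 − 103 = 1831 CE.

1831 CE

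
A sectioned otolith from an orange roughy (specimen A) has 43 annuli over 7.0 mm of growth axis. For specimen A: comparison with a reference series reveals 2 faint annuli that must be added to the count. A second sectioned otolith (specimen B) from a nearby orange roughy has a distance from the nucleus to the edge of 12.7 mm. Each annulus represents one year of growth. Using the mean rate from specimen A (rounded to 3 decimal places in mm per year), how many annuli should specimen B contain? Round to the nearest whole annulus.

81 annuli

Specimen A: correcting the raw count gives 43 + 2 = 45 true annuli.
A: Mean rate = 7.0 mm / 45 years ≈ 0.156 mm/year.
For B, 12.7 / 0.156 = 81.41 years ≈ 81 annuli.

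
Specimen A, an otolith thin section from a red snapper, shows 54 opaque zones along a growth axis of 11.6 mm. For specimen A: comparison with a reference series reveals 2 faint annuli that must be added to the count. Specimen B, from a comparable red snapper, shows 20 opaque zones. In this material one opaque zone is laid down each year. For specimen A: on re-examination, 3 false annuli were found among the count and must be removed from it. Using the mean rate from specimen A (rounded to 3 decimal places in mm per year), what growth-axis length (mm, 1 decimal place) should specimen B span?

4.4 mm

Specimen A: correcting the raw count gives 54 − 3 + 2 = 53 true opaque zones.
A: Mean rate = 11.6 mm / 53 years ≈ 0.219 mm/year.
Length of B = 0.219 × 20 = 4.4 mm.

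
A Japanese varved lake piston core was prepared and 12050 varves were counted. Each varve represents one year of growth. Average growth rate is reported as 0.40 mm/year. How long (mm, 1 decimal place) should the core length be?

4820.0 mm

The record spans 12050 years at 0.40 mm per year.
Length ≈ 0.40 × 12050 = 4820.0 mm.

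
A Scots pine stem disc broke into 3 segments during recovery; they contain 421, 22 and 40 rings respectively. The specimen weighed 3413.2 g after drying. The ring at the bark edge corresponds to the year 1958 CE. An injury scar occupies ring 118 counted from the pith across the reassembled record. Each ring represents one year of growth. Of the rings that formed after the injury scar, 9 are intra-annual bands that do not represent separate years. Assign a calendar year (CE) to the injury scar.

Total rings = 421 + 22 + 40 = 483.
The injury scar sits at ring 118 from the pith, so 483 − 118 = 365 rings formed after it.
Excluding 9 false rings: 365 − 9 = 356.
1958 − 356 = 1602 CE.

1602 CE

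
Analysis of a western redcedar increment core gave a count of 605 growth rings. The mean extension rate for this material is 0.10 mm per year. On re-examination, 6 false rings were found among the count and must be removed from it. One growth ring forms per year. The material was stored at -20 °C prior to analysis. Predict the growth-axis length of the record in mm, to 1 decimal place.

Adjusted count: 605 − 6 = 599 growth rings.
599 years at 0.10 mm/year gives 0.10 × 599 = 59.9 mm.

59.9 mm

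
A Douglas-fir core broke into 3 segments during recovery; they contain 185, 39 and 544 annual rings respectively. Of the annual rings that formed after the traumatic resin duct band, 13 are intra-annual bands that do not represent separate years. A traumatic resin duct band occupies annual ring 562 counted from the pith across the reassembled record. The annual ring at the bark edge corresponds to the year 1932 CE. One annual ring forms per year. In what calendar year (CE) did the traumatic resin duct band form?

Total annual rings = 185 + 39 + 544 = 768.
The traumatic resin duct band sits at annual ring 562 from the pith, so 768 − 562 = 206 annual rings formed after it.
Removing the 13 false annual rings leaves 206 − 13 = 193 true annual rings beyond the traumatic resin duct band.
The annual ring at the bark edge is 1932 CE, so the traumatic resin duct band dates to 1932 − 193 = 1739 CE.

1739 CE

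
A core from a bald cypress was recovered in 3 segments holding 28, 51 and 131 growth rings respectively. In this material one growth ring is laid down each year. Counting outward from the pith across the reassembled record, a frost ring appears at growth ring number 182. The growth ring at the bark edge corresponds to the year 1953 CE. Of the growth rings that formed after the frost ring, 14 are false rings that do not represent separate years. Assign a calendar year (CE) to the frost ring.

Total growth rings = 28 + 51 + 131 = 210.
Between growth ring 182 and the bark edge there are 210 − 182 = 28 growth rings.
Removing the 14 false growth rings leaves 28 − 14 = 14 true growth rings beyond the frost ring.
The growth ring at the bark edge is 1953 CE, so the frost ring dates to 1953 − 14 = 1939 CE.

1939 CE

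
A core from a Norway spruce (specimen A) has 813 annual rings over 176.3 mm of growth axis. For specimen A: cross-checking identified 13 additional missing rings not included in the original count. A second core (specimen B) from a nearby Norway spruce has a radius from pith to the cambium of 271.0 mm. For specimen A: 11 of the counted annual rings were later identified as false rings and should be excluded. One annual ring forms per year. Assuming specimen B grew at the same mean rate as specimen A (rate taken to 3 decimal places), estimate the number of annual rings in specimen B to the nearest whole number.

Specimen A: adjusted count: 813 − 11 + 13 = 815 annual rings.
A: Mean rate = 176.3 mm / 815 years ≈ 0.216 mm/year.
Specimen B: 271.0 mm / 0.216 mm per year = 1254.63 years ≈ 1255 annual rings.

1255 annual rings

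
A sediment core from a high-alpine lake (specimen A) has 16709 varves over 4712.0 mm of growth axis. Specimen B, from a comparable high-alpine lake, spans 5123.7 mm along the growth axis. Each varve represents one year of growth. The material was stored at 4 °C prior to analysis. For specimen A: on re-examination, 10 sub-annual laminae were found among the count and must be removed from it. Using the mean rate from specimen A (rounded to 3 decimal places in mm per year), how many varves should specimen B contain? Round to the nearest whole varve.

Specimen A: after corrections the count is 16709 − 10 = 16699 varves.
A: Extension rate ≈ 4712.0 / 16699 = 0.282 mm per year.
B spans 5123.7 / 0.282 = 18169.15 years ≈ 18169 varves.

18169 varves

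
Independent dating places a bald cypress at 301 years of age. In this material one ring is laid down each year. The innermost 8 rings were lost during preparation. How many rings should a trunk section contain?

Expected rings over 301 years: 301.
Subtracting the 8 rings not captured gives 301 − 8 = 293 rings in the record.

293 rings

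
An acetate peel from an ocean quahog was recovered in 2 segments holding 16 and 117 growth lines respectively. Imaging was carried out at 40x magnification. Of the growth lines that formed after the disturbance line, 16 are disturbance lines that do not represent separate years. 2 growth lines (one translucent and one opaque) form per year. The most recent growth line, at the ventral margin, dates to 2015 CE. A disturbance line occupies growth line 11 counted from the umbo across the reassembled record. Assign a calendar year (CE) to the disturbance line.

Total growth lines = 16 + 117 = 133.
The disturbance line sits at growth line 11 from the umbo, so 133 − 11 = 122 growth lines formed after it.
122 − 16 false = 106 true growth lines after the disturbance line.
With 2 growth lines per year, 106 / 2 = 53 years.
Counting back 53 years from 2015 CE places the disturbance line in 2015 − 53 = 1962 CE.

1962 CE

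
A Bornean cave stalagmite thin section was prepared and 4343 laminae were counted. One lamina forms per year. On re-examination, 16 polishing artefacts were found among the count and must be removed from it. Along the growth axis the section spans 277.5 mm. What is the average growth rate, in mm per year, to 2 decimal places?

Correcting the raw count gives 4343 − 16 = 4327 true laminae.
277.5 mm over 4327 years gives 277.5 / 4327 ≈ 0.06 mm per year.

0.06 mm per year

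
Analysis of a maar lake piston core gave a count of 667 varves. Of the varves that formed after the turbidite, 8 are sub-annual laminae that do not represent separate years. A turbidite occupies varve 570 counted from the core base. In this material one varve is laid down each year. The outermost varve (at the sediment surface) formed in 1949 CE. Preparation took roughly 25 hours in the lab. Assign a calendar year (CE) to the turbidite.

667 − 570 = 97 varves lie beyond the turbidite toward the sediment surface.
97 − 8 false = 89 true varves after the turbidite.
Counting back 89 years from 1949 CE places the turbidite in 1949 − 89 = 1860 CE.

1860 CE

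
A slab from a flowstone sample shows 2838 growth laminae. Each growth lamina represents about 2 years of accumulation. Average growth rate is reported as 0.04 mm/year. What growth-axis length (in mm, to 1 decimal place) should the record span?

227.0 mm

Multiplying by 2 years per growth lamina: 2838 × 2 = 5676 years.
Predicted length = 0.04 mm/year × 5676 years = 227.0 mm.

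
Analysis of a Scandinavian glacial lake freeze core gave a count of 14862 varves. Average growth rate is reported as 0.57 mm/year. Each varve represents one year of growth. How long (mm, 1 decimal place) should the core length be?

14862 years of growth are recorded.
Predicted length = 0.57 mm/year × 14862 years = 8471.3 mm.

8471.3 mm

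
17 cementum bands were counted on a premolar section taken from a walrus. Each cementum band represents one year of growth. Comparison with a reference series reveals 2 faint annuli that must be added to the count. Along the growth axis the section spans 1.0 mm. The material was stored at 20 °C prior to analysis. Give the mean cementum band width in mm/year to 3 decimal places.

0.053 mm/year

Correcting the raw count gives 17 + 2 = 19 true cementum bands.
Extension rate ≈ 1.0 / 19 = 0.053 mm/year.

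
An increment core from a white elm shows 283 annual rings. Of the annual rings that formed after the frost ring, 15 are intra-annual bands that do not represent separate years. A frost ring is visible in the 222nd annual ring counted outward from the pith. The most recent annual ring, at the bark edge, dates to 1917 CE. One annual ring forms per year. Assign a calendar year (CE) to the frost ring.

Between annual ring 222 and the bark edge there are 283 − 222 = 61 annual rings.
Removing the 15 false annual rings leaves 61 − 15 = 46 true annual rings beyond the frost ring.
Counting back 46 years from 1917 CE places the frost ring in 1917 − 46 = 1871 CE.

1871 CE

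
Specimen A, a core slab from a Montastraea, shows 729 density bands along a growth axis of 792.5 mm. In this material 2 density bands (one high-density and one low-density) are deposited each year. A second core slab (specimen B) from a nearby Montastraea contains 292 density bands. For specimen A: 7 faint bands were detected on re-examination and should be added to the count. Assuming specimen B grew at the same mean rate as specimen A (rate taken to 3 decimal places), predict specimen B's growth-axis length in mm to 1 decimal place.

314.5 mm

Specimen A: true density band count = 729 + 7 = 736.
Specimen A: dividing by 2 density bands per year: 736 / 2 = 368 years.
A: 792.5 mm over 368 years gives 792.5 / 368 ≈ 2.154 mm/yr.
Specimen B: with 2 density bands per year, 292 / 2 = 146 years. For B, 2.154 mm/year × 146 years = 314.5 mm.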